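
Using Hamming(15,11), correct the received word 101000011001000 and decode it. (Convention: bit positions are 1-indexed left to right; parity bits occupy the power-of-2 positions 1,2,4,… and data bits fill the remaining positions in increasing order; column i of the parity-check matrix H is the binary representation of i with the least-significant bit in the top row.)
Syndrome s = H · r^T (mod 2), r = 101000011001000:
  s[0] = (101010101010101)·(101000011001000) mod 2 = 1+0+1+0+0+0+0+0+1+0+0+0+0+0+0 mod 2 = 1
  s[1] = (011001100110011)·(101000011001000) mod 2 = 0+0+1+0+0+0+0+0+0+0+0+0+0+0+0 mod 2 = 1
  s[2] = (000111100001111)·(101000011001000) mod 2 = 0+0+0+0+0+0+0+0+0+0+0+1+0+0+0 mod 2 = 1
  s[3] = (000000011111111)·(101000011001000) mod 2 = 0+0+0+0+0+0+0+1+1+0+0+1+0+0+0 mod 2 = 1
Syndrome = 1111
Column 15 of H equals this syndrome → error at bit 15 (1-indexed).
Flip bit 15: 101000011001000 → 101000011001001
Extract data bits at positions {3,5,6,7,9,10,11,12,13,14,15}: 10001001001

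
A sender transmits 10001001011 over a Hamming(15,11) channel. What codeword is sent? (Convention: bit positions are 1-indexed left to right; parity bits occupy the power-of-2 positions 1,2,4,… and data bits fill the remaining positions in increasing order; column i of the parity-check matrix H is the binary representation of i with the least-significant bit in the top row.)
Codeword c = d · G (mod 2), d = 10001001011:
  c[0] = d·G[:,0] = (10001001011)·(11011010101) mod 2 = 1+0+0+0+1+0+0+0+0+0+1 mod 2 = 1
  c[1] = d·G[:,1] = (10001001011)·(10110110011) mod 2 = 1+0+0+0+0+0+0+0+0+1+1 mod 2 = 1
  c[2] = d·G[:,2] = (10001001011)·(10000000000) mod 2 = 1+0+0+0+0+0+0+0+0+0+0 mod 2 = 1
  c[3] = d·G[:,3] = (10001001011)·(01110001111) mod 2 = 0+0+0+0+0+0+0+1+0+1+1 mod 2 = 1
  c[4] = d·G[:,4] = (10001001011)·(01000000000) mod 2 = 0+0+0+0+0+0+0+0+0+0+0 mod 2 = 0
  c[5] = d·G[:,5] = (10001001011)·(00100000000) mod 2 = 0+0+0+0+0+0+0+0+0+0+0 mod 2 = 0
  c[6] = d·G[:,6] = (10001001011)·(00010000000) mod 2 = 0+0+0+0+0+0+0+0+0+0+0 mod 2 = 0
  c[7] = d·G[:,7] = (10001001011)·(00001111111) mod 2 = 0+0+0+0+1+0+0+1+0+1+1 mod 2 = 0
  c[8] = d·G[:,8] = (10001001011)·(00001000000) mod 2 = 0+0+0+0+1+0+0+0+0+0+0 mod 2 = 1
  c[9] = d·G[:,9] = (10001001011)·(00000100000) mod 2 = 0+0+0+0+0+0+0+0+0+0+0 mod 2 = 0
  c[10] = d·G[:,10] = (10001001011)·(00000010000) mod 2 = 0+0+0+0+0+0+0+0+0+0+0 mod 2 = 0
  c[11] = d·G[:,11] = (10001001011)·(00000001000) mod 2 = 0+0+0+0+0+0+0+1+0+0+0 mod 2 = 1
  c[12] = d·G[:,12] = (10001001011)·(00000000100) mod 2 = 0+0+0+0+0+0+0+0+0+0+0 mod 2 = 0
  c[13] = d·G[:,13] = (10001001011)·(00000000010) mod 2 = 0+0+0+0+0+0+0+0+0+1+0 mod 2 = 1
  c[14] = d·G[:,14] = (10001001011)·(00000000001) mod 2 = 0+0+0+0+0+0+0+0+0+0+1 mod 2 = 1
Codeword = 111100001001011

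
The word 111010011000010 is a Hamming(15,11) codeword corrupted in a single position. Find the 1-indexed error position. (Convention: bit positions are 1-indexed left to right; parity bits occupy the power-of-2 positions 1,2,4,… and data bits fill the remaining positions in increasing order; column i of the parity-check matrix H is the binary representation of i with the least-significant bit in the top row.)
Syndrome s = H · r^T (mod 2), r = 111010011000010:
  s[0] = (101010101010101)·(111010011000010) mod 2 = 1+0+1+0+1+0+0+0+1+0+0+0+0+0+0 mod 2 = 0
  s[1] = (011001100110011)·(111010011000010) mod 2 = 0+1+1+0+0+0+0+0+0+0+0+0+0+1+0 mod 2 = 1
  s[2] = (000111100001111)·(111010011000010) mod 2 = 0+0+0+0+1+0+0+0+0+0+0+0+0+1+0 mod 2 = 0
  s[3] = (000000011111111)·(111010011000010) mod 2 = 0+0+0+0+0+0+0+1+1+0+0+0+0+1+0 mod 2 = 1
Syndrome = 0101
Column i of H is the binary representation of i, so the syndrome is the binary index of the flipped bit.
Read s = 0101 with s[0] as LSB: 0·2^0 + 1·2^1 + 0·2^2 + 1·2^3 = 10.
Error is at bit position 10.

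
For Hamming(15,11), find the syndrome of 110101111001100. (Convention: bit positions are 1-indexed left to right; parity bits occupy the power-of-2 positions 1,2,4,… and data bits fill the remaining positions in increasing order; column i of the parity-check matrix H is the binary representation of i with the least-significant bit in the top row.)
Syndrome s = H · r^T (mod 2), r = 110101111001100:
  s[0] = (101010101010101)·(110101111001100) mod 2 = 1+0+0+0+0+0+1+0+1+0+0+0+1+0+0 mod 2 = 0
  s[1] = (011001100110011)·(110101111001100) mod 2 = 0+1+0+0+0+1+1+0+0+0+0+0+0+0+0 mod 2 = 1
  s[2] = (000111100001111)·(110101111001100) mod 2 = 0+0+0+1+0+1+1+0+0+0+0+1+1+0+0 mod 2 = 1
  s[3] = (000000011111111)·(110101111001100) mod 2 = 0+0+0+0+0+0+0+1+1+0+0+1+1+0+0 mod 2 = 0
Syndrome = 0110
Non-zero syndrome: error at position 6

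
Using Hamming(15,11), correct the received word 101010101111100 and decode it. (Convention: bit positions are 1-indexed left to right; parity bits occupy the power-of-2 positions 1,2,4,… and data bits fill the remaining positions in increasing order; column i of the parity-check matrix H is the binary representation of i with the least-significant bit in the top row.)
Syndrome s = H · r^T (mod 2), r = 101010101111100:
  s[0] = (101010101010101)·(101010101111100) mod 2 = 1+0+1+0+1+0+1+0+1+0+1+0+1+0+0 mod 2 = 1
  s[1] = (011001100110011)·(101010101111100) mod 2 = 0+0+1+0+0+0+1+0+0+1+1+0+0+0+0 mod 2 = 0
  s[2] = (000111100001111)·(101010101111100) mod 2 = 0+0+0+0+1+0+1+0+0+0+0+1+1+0+0 mod 2 = 0
  s[3] = (000000011111111)·(101010101111100) mod 2 = 0+0+0+0+0+0+0+0+1+1+1+1+1+0+0 mod 2 = 1
Syndrome = 1001
Column 9 of H equals this syndrome → error at bit 9 (1-indexed).
Flip bit 9: 101010101111100 → 101010100111100
Extract data bits at positions {3,5,6,7,9,10,11,12,13,14,15}: 11010111100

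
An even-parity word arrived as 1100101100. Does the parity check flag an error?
Sum of received bits: 1+1+0+0+1+0+1+1+0+0 = 5; 5 mod 2 = 1. Result is 1 ≠ 0 → error detected.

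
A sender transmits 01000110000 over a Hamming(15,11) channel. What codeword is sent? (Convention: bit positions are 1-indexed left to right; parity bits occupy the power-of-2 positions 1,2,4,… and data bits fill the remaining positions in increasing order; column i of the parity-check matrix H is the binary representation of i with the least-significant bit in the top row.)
Codeword c = d · G (mod 2), d = 01000110000:
  c[0] = d·G[:,0] = (01000110000)·(11011010101) mod 2 = 0+1+0+0+0+0+1+0+0+0+0 mod 2 = 0
  c[1] = d·G[:,1] = (01000110000)·(10110110011) mod 2 = 0+0+0+0+0+1+1+0+0+0+0 mod 2 = 0
  c[2] = d·G[:,2] = (01000110000)·(10000000000) mod 2 = 0+0+0+0+0+0+0+0+0+0+0 mod 2 = 0
  c[3] = d·G[:,3] = (01000110000)·(01110001111) mod 2 = 0+1+0+0+0+0+0+0+0+0+0 mod 2 = 1
  c[4] = d·G[:,4] = (01000110000)·(01000000000) mod 2 = 0+1+0+0+0+0+0+0+0+0+0 mod 2 = 1
  c[5] = d·G[:,5] = (01000110000)·(00100000000) mod 2 = 0+0+0+0+0+0+0+0+0+0+0 mod 2 = 0
  c[6] = d·G[:,6] = (01000110000)·(00010000000) mod 2 = 0+0+0+0+0+0+0+0+0+0+0 mod 2 = 0
  c[7] = d·G[:,7] = (01000110000)·(00001111111) mod 2 = 0+0+0+0+0+1+1+0+0+0+0 mod 2 = 0
  c[8] = d·G[:,8] = (01000110000)·(00001000000) mod 2 = 0+0+0+0+0+0+0+0+0+0+0 mod 2 = 0
  c[9] = d·G[:,9] = (01000110000)·(00000100000) mod 2 = 0+0+0+0+0+1+0+0+0+0+0 mod 2 = 1
  c[10] = d·G[:,10] = (01000110000)·(00000010000) mod 2 = 0+0+0+0+0+0+1+0+0+0+0 mod 2 = 1
  c[11] = d·G[:,11] = (01000110000)·(00000001000) mod 2 = 0+0+0+0+0+0+0+0+0+0+0 mod 2 = 0
  c[12] = d·G[:,12] = (01000110000)·(00000000100) mod 2 = 0+0+0+0+0+0+0+0+0+0+0 mod 2 = 0
  c[13] = d·G[:,13] = (01000110000)·(00000000010) mod 2 = 0+0+0+0+0+0+0+0+0+0+0 mod 2 = 0
  c[14] = d·G[:,14] = (01000110000)·(00000000001) mod 2 = 0+0+0+0+0+0+0+0+0+0+0 mod 2 = 0
Codeword = 000110000110000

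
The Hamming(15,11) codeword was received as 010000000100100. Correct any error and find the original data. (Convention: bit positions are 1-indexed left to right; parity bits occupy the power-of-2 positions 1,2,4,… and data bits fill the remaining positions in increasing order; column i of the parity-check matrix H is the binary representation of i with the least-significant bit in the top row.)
Syndrome s = H · r^T (mod 2), r = 010000000100100:
  s[0] = (101010101010101)·(010000000100100) mod 2 = 0+0+0+0+0+0+0+0+0+0+0+0+1+0+0 mod 2 = 1
  s[1] = (011001100110011)·(010000000100100) mod 2 = 0+1+0+0+0+0+0+0+0+1+0+0+0+0+0 mod 2 = 0
  s[2] = (000111100001111)·(010000000100100) mod 2 = 0+0+0+0+0+0+0+0+0+0+0+0+1+0+0 mod 2 = 1
  s[3] = (000000011111111)·(010000000100100) mod 2 = 0+0+0+0+0+0+0+0+0+1+0+0+1+0+0 mod 2 = 0
Syndrome = 1010
Column 5 of H equals this syndrome → error at bit 5 (1-indexed).
Flip bit 5: 010000000100100 → 010010000100100
Extract data bits at positions {3,5,6,7,9,10,11,12,13,14,15}: 01000100100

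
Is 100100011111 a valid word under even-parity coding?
Sum of all bits: 1+0+0+1+0+0+0+1+1+1+1+1 = 7; 7 mod 2 = 1. Result is 1 → parity error detected.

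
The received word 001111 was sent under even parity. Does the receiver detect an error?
Sum of received bits: 0+0+1+1+1+1 = 4; 4 mod 2 = 0. Result is 0 → no error detected.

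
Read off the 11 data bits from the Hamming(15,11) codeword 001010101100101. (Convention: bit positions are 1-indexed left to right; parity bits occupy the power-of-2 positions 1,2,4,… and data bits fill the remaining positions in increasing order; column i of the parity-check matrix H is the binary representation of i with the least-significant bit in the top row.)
Parity bits occupy power-of-2 positions; data bits are at positions {3,5,6,7,9,10,11,12,13,14,15} (1-indexed).
Extract: c[3]=1 c[5]=1 c[6]=0 c[7]=1 c[9]=1 c[10]=1 c[11]=0 c[12]=0 c[13]=1 c[14]=0 c[15]=1
Data = 11011100101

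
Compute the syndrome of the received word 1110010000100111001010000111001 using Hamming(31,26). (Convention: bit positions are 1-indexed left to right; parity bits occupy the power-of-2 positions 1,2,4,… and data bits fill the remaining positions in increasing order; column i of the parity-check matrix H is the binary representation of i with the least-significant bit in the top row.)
Syndrome s = H · r^T (mod 2), r = 1110010000100111001010000111001:
  s[0] = (1010101010101010101010101010101)·(1110010000100111001010000111001) mod 2 = 1+0+1+0+0+0+0+0+0+0+1+0+0+0+1+0+0+0+1+0+1+0+0+0+0+0+1+0+0+0+1 mod 2 = 0
  s[1] = (0110011001100110011001100110011)·(1110010000100111001010000111001) mod 2 = 0+1+1+0+0+1+0+0+0+0+1+0+0+1+1+0+0+0+1+0+0+0+0+0+0+1+1+0+0+0+1 mod 2 = 0
  s[2] = (0001111000011110000111100001111)·(1110010000100111001010000111001) mod 2 = 0+0+0+0+0+1+0+0+0+0+0+0+0+1+1+0+0+0+0+0+1+0+0+0+0+0+0+1+0+0+1 mod 2 = 0
  s[3] = (0000000111111110000000011111111)·(1110010000100111001010000111001) mod 2 = 0+0+0+0+0+0+0+0+0+0+1+0+0+1+1+0+0+0+0+0+0+0+0+0+0+1+1+1+0+0+1 mod 2 = 1
  s[4] = (0000000000000001111111111111111)·(1110010000100111001010000111001) mod 2 = 0+0+0+0+0+0+0+0+0+0+0+0+0+0+0+1+0+0+1+0+1+0+0+0+0+1+1+1+0+0+1 mod 2 = 1
Syndrome = 00011
Non-zero syndrome: error at position 24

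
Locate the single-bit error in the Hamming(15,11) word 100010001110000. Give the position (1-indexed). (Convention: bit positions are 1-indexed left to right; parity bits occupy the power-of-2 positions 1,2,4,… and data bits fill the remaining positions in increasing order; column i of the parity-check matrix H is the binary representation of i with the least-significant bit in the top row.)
Syndrome s = H · r^T (mod 2), r = 100010001110000:
  s[0] = (101010101010101)·(100010001110000) mod 2 = 1+0+0+0+1+0+0+0+1+0+1+0+0+0+0 mod 2 = 0
  s[1] = (011001100110011)·(100010001110000) mod 2 = 0+0+0+0+0+0+0+0+0+1+1+0+0+0+0 mod 2 = 0
  s[2] = (000111100001111)·(100010001110000) mod 2 = 0+0+0+0+1+0+0+0+0+0+0+0+0+0+0 mod 2 = 1
  s[3] = (000000011111111)·(100010001110000) mod 2 = 0+0+0+0+0+0+0+0+1+1+1+0+0+0+0 mod 2 = 1
Syndrome = 0011
Column i of H is the binary representation of i, so the syndrome is the binary index of the flipped bit.
Read s = 0011 with s[0] as LSB: 0·2^0 + 0·2^1 + 1·2^2 + 1·2^3 = 12.
Error is at bit position 12.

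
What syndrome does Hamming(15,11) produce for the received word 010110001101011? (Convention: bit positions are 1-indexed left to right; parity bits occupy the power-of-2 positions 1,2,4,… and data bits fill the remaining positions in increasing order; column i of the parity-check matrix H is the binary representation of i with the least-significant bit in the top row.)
Syndrome s = H · r^T (mod 2), r = 010110001101011:
  s[0] = (101010101010101)·(010110001101011) mod 2 = 0+0+0+0+1+0+0+0+1+0+0+0+0+0+1 mod 2 = 1
  s[1] = (011001100110011)·(010110001101011) mod 2 = 0+1+0+0+0+0+0+0+0+1+0+0+0+1+1 mod 2 = 0
  s[2] = (000111100001111)·(010110001101011) mod 2 = 0+0+0+1+1+0+0+0+0+0+0+1+0+1+1 mod 2 = 1
  s[3] = (000000011111111)·(010110001101011) mod 2 = 0+0+0+0+0+0+0+0+1+1+0+1+0+1+1 mod 2 = 1
Syndrome = 1011
Non-zero syndrome: error at position 13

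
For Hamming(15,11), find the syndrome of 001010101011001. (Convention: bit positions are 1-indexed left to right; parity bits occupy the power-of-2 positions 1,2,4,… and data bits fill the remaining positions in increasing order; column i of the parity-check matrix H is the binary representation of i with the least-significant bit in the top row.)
Syndrome s = H · r^T (mod 2), r = 001010101011001:
  s[0] = (101010101010101)·(001010101011001) mod 2 = 0+0+1+0+1+0+1+0+1+0+1+0+0+0+1 mod 2 = 0
  s[1] = (011001100110011)·(001010101011001) mod 2 = 0+0+1+0+0+0+1+0+0+0+1+0+0+0+1 mod 2 = 0
  s[2] = (000111100001111)·(001010101011001) mod 2 = 0+0+0+0+1+0+1+0+0+0+0+1+0+0+1 mod 2 = 0
  s[3] = (000000011111111)·(001010101011001) mod 2 = 0+0+0+0+0+0+0+0+1+0+1+1+0+0+1 mod 2 = 0
Syndrome = 0000
s = 0: no error detected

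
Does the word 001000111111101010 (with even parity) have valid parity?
Sum of all bits: 0+0+1+0+0+0+1+1+1+1+1+1+1+0+1+0+1+0 = 10; 10 mod 2 = 0. Result is 0 → valid parity.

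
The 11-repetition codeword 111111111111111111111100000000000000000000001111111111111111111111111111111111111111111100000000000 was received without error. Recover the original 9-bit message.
Split into 11-bit blocks: 11111111111 11111111111 00000000000 00000000000 11111111111 11111111111 11111111111 11111111111 00000000000
Data = 110011110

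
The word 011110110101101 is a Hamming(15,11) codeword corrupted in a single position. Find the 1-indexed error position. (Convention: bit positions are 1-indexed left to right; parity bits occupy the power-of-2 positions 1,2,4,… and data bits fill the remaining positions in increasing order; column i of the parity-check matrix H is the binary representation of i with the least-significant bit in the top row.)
Syndrome s = H · r^T (mod 2), r = 011110110101101:
  s[0] = (101010101010101)·(011110110101101) mod 2 = 0+0+1+0+1+0+1+0+0+0+0+0+1+0+1 mod 2 = 1
  s[1] = (011001100110011)·(011110110101101) mod 2 = 0+1+1+0+0+0+1+0+0+1+0+0+0+0+1 mod 2 = 1
  s[2] = (000111100001111)·(011110110101101) mod 2 = 0+0+0+1+1+0+1+0+0+0+0+1+1+0+1 mod 2 = 0
  s[3] = (000000011111111)·(011110110101101) mod 2 = 0+0+0+0+0+0+0+1+0+1+0+1+1+0+1 mod 2 = 1
Syndrome = 1101
Column i of H is the binary representation of i, so the syndrome is the binary index of the flipped bit.
Read s = 1101 with s[0] as LSB: 1·2^0 + 1·2^1 + 0·2^2 + 1·2^3 = 11.
Error is at bit position 11.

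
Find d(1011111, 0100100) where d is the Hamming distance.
XOR = 1111011, count of 1s = 6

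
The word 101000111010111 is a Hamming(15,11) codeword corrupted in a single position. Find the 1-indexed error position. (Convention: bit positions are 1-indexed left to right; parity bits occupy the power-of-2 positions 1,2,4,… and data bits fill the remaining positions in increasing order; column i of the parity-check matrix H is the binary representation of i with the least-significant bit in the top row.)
Syndrome s = H · r^T (mod 2), r = 101000111010111:
  s[0] = (101010101010101)·(101000111010111) mod 2 = 1+0+1+0+0+0+1+0+1+0+1+0+1+0+1 mod 2 = 1
  s[1] = (011001100110011)·(101000111010111) mod 2 = 0+0+1+0+0+0+1+0+0+0+1+0+0+1+1 mod 2 = 1
  s[2] = (000111100001111)·(101000111010111) mod 2 = 0+0+0+0+0+0+1+0+0+0+0+0+1+1+1 mod 2 = 0
  s[3] = (000000011111111)·(101000111010111) mod 2 = 0+0+0+0+0+0+0+1+1+0+1+0+1+1+1 mod 2 = 0
Syndrome = 1100
Column i of H is the binary representation of i, so the syndrome is the binary index of the flipped bit.
Read s = 1100 with s[0] as LSB: 1·2^0 + 1·2^1 + 0·2^2 + 0·2^3 = 3.
Error is at bit position 3.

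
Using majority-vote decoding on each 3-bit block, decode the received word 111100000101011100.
Split into 3-bit blocks and majority-vote each:
  block 1 = 111: 3 ones, 0 zeros → 1
  block 2 = 100: 1 ones, 2 zeros → 0
  block 3 = 000: 0 ones, 3 zeros → 0
  block 4 = 101: 2 ones, 1 zeros → 1
  block 5 = 011: 2 ones, 1 zeros → 1
  block 6 = 100: 1 ones, 2 zeros → 0
Decoded = 100110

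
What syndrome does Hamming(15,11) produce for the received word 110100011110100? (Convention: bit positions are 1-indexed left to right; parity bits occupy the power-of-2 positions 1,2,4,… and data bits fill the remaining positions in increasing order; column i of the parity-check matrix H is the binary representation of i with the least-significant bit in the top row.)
Syndrome s = H · r^T (mod 2), r = 110100011110100:
  s[0] = (101010101010101)·(110100011110100) mod 2 = 1+0+0+0+0+0+0+0+1+0+1+0+1+0+0 mod 2 = 0
  s[1] = (011001100110011)·(110100011110100) mod 2 = 0+1+0+0+0+0+0+0+0+1+1+0+0+0+0 mod 2 = 1
  s[2] = (000111100001111)·(110100011110100) mod 2 = 0+0+0+1+0+0+0+0+0+0+0+0+1+0+0 mod 2 = 0
  s[3] = (000000011111111)·(110100011110100) mod 2 = 0+0+0+0+0+0+0+1+1+1+1+0+1+0+0 mod 2 = 1
Syndrome = 0101
Non-zero syndrome: error at position 10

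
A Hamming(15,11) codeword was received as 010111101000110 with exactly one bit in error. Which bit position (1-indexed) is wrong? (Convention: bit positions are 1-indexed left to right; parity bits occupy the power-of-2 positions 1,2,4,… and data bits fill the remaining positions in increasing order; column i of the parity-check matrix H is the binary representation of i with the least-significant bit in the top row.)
Syndrome s = H · r^T (mod 2), r = 010111101000110:
  s[0] = (101010101010101)·(010111101000110) mod 2 = 0+0+0+0+1+0+1+0+1+0+0+0+1+0+0 mod 2 = 0
  s[1] = (011001100110011)·(010111101000110) mod 2 = 0+1+0+0+0+1+1+0+0+0+0+0+0+1+0 mod 2 = 0
  s[2] = (000111100001111)·(010111101000110) mod 2 = 0+0+0+1+1+1+1+0+0+0+0+0+1+1+0 mod 2 = 0
  s[3] = (000000011111111)·(010111101000110) mod 2 = 0+0+0+0+0+0+0+0+1+0+0+0+1+1+0 mod 2 = 1
Syndrome = 0001
Column i of H is the binary representation of i, so the syndrome is the binary index of the flipped bit.
Read s = 0001 with s[0] as LSB: 0·2^0 + 0·2^1 + 0·2^2 + 1·2^3 = 8.
Error is at bit position 8.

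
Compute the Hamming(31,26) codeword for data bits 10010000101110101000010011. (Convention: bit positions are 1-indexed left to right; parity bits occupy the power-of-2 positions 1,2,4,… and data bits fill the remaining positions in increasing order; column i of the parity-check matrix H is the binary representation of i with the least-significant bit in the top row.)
Codeword c = d · G (mod 2), d = 10010000101110101000010011:
  c[0] = d·G[:,0] = (10010000101110101000010011)·(11011010101101010101010101) mod 2 = 1+0+0+1+0+0+0+0+1+0+1+1+0+0+0+0+0+0+0+0+0+1+0+0+0+1 mod 2 = 1
  c[1] = d·G[:,1] = (10010000101110101000010011)·(10110110011011001100110011) mod 2 = 1+0+0+1+0+0+0+0+0+0+1+0+1+0+0+0+1+0+0+0+0+1+0+0+1+1 mod 2 = 0
  c[2] = d·G[:,2] = (10010000101110101000010011)·(10000000000000000000000000) mod 2 = 1+0+0+0+0+0+0+0+0+0+0+0+0+0+0+0+0+0+0+0+0+0+0+0+0+0 mod 2 = 1
  c[3] = d·G[:,3] = (10010000101110101000010011)·(01110001111000111100001111) mod 2 = 0+0+0+1+0+0+0+0+1+0+1+0+0+0+1+0+1+0+0+0+0+0+0+0+1+1 mod 2 = 1
  c[4] = d·G[:,4] = (10010000101110101000010011)·(01000000000000000000000000) mod 2 = 0+0+0+0+0+0+0+0+0+0+0+0+0+0+0+0+0+0+0+0+0+0+0+0+0+0 mod 2 = 0
  c[5] = d·G[:,5] = (10010000101110101000010011)·(00100000000000000000000000) mod 2 = 0+0+0+0+0+0+0+0+0+0+0+0+0+0+0+0+0+0+0+0+0+0+0+0+0+0 mod 2 = 0
  c[6] = d·G[:,6] = (10010000101110101000010011)·(00010000000000000000000000) mod 2 = 0+0+0+1+0+0+0+0+0+0+0+0+0+0+0+0+0+0+0+0+0+0+0+0+0+0 mod 2 = 1
  c[7] = d·G[:,7] = (10010000101110101000010011)·(00001111111000000011111111) mod 2 = 0+0+0+0+0+0+0+0+1+0+1+0+0+0+0+0+0+0+0+0+0+1+0+0+1+1 mod 2 = 1
  c[8] = d·G[:,8] = (10010000101110101000010011)·(00001000000000000000000000) mod 2 = 0+0+0+0+0+0+0+0+0+0+0+0+0+0+0+0+0+0+0+0+0+0+0+0+0+0 mod 2 = 0
  c[9] = d·G[:,9] = (10010000101110101000010011)·(00000100000000000000000000) mod 2 = 0+0+0+0+0+0+0+0+0+0+0+0+0+0+0+0+0+0+0+0+0+0+0+0+0+0 mod 2 = 0
  c[10] = d·G[:,10] = (10010000101110101000010011)·(00000010000000000000000000) mod 2 = 0+0+0+0+0+0+0+0+0+0+0+0+0+0+0+0+0+0+0+0+0+0+0+0+0+0 mod 2 = 0
  c[11] = d·G[:,11] = (10010000101110101000010011)·(00000001000000000000000000) mod 2 = 0+0+0+0+0+0+0+0+0+0+0+0+0+0+0+0+0+0+0+0+0+0+0+0+0+0 mod 2 = 0
  c[12] = d·G[:,12] = (10010000101110101000010011)·(00000000100000000000000000) mod 2 = 0+0+0+0+0+0+0+0+1+0+0+0+0+0+0+0+0+0+0+0+0+0+0+0+0+0 mod 2 = 1
  c[13] = d·G[:,13] = (10010000101110101000010011)·(00000000010000000000000000) mod 2 = 0+0+0+0+0+0+0+0+0+0+0+0+0+0+0+0+0+0+0+0+0+0+0+0+0+0 mod 2 = 0
  c[14] = d·G[:,14] = (10010000101110101000010011)·(00000000001000000000000000) mod 2 = 0+0+0+0+0+0+0+0+0+0+1+0+0+0+0+0+0+0+0+0+0+0+0+0+0+0 mod 2 = 1
  c[15] = d·G[:,15] = (10010000101110101000010011)·(00000000000111111111111111) mod 2 = 0+0+0+0+0+0+0+0+0+0+0+1+1+0+1+0+1+0+0+0+0+1+0+0+1+1 mod 2 = 1
  c[16] = d·G[:,16] = (10010000101110101000010011)·(00000000000100000000000000) mod 2 = 0+0+0+0+0+0+0+0+0+0+0+1+0+0+0+0+0+0+0+0+0+0+0+0+0+0 mod 2 = 1
  c[17] = d·G[:,17] = (10010000101110101000010011)·(00000000000010000000000000) mod 2 = 0+0+0+0+0+0+0+0+0+0+0+0+1+0+0+0+0+0+0+0+0+0+0+0+0+0 mod 2 = 1
  c[18] = d·G[:,18] = (10010000101110101000010011)·(00000000000001000000000000) mod 2 = 0+0+0+0+0+0+0+0+0+0+0+0+0+0+0+0+0+0+0+0+0+0+0+0+0+0 mod 2 = 0
  c[19] = d·G[:,19] = (10010000101110101000010011)·(00000000000000100000000000) mod 2 = 0+0+0+0+0+0+0+0+0+0+0+0+0+0+1+0+0+0+0+0+0+0+0+0+0+0 mod 2 = 1
  c[20] = d·G[:,20] = (10010000101110101000010011)·(00000000000000010000000000) mod 2 = 0+0+0+0+0+0+0+0+0+0+0+0+0+0+0+0+0+0+0+0+0+0+0+0+0+0 mod 2 = 0
  c[21] = d·G[:,21] = (10010000101110101000010011)·(00000000000000001000000000) mod 2 = 0+0+0+0+0+0+0+0+0+0+0+0+0+0+0+0+1+0+0+0+0+0+0+0+0+0 mod 2 = 1
  c[22] = d·G[:,22] = (10010000101110101000010011)·(00000000000000000100000000) mod 2 = 0+0+0+0+0+0+0+0+0+0+0+0+0+0+0+0+0+0+0+0+0+0+0+0+0+0 mod 2 = 0
  c[23] = d·G[:,23] = (10010000101110101000010011)·(00000000000000000010000000) mod 2 = 0+0+0+0+0+0+0+0+0+0+0+0+0+0+0+0+0+0+0+0+0+0+0+0+0+0 mod 2 = 0
  c[24] = d·G[:,24] = (10010000101110101000010011)·(00000000000000000001000000) mod 2 = 0+0+0+0+0+0+0+0+0+0+0+0+0+0+0+0+0+0+0+0+0+0+0+0+0+0 mod 2 = 0
  c[25] = d·G[:,25] = (10010000101110101000010011)·(00000000000000000000100000) mod 2 = 0+0+0+0+0+0+0+0+0+0+0+0+0+0+0+0+0+0+0+0+0+0+0+0+0+0 mod 2 = 0
  c[26] = d·G[:,26] = (10010000101110101000010011)·(00000000000000000000010000) mod 2 = 0+0+0+0+0+0+0+0+0+0+0+0+0+0+0+0+0+0+0+0+0+1+0+0+0+0 mod 2 = 1
  c[27] = d·G[:,27] = (10010000101110101000010011)·(00000000000000000000001000) mod 2 = 0+0+0+0+0+0+0+0+0+0+0+0+0+0+0+0+0+0+0+0+0+0+0+0+0+0 mod 2 = 0
  c[28] = d·G[:,28] = (10010000101110101000010011)·(00000000000000000000000100) mod 2 = 0+0+0+0+0+0+0+0+0+0+0+0+0+0+0+0+0+0+0+0+0+0+0+0+0+0 mod 2 = 0
  c[29] = d·G[:,29] = (10010000101110101000010011)·(00000000000000000000000010) mod 2 = 0+0+0+0+0+0+0+0+0+0+0+0+0+0+0+0+0+0+0+0+0+0+0+0+1+0 mod 2 = 1
  c[30] = d·G[:,30] = (10010000101110101000010011)·(00000000000000000000000001) mod 2 = 0+0+0+0+0+0+0+0+0+0+0+0+0+0+0+0+0+0+0+0+0+0+0+0+0+1 mod 2 = 1
Codeword = 1011001100001011110101000010011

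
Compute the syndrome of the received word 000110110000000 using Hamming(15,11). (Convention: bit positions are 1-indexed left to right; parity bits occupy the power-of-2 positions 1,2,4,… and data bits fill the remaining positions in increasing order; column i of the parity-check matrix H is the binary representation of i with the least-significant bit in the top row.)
Syndrome s = H · r^T (mod 2), r = 000110110000000:
  s[0] = (101010101010101)·(000110110000000) mod 2 = 0+0+0+0+1+0+1+0+0+0+0+0+0+0+0 mod 2 = 0
  s[1] = (011001100110011)·(000110110000000) mod 2 = 0+0+0+0+0+0+1+0+0+0+0+0+0+0+0 mod 2 = 1
  s[2] = (000111100001111)·(000110110000000) mod 2 = 0+0+0+1+1+0+1+0+0+0+0+0+0+0+0 mod 2 = 1
  s[3] = (000000011111111)·(000110110000000) mod 2 = 0+0+0+0+0+0+0+1+0+0+0+0+0+0+0 mod 2 = 1
Syndrome = 0111
Non-zero syndrome: error at position 14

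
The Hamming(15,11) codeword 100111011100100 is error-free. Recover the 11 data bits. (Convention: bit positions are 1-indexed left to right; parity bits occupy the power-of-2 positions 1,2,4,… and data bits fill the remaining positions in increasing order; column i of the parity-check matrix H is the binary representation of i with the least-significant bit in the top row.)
Parity bits occupy power-of-2 positions; data bits are at positions {3,5,6,7,9,10,11,12,13,14,15} (1-indexed).
Extract: c[3]=0 c[5]=1 c[6]=1 c[7]=0 c[9]=1 c[10]=1 c[11]=0 c[12]=0 c[13]=1 c[14]=0 c[15]=0
Data = 01101100100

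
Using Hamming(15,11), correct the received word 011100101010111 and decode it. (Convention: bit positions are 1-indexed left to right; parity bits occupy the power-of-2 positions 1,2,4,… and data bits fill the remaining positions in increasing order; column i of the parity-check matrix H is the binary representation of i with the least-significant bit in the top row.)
Syndrome s = H · r^T (mod 2), r = 011100101010111:
  s[0] = (101010101010101)·(011100101010111) mod 2 = 0+0+1+0+0+0+1+0+1+0+1+0+1+0+1 mod 2 = 0
  s[1] = (011001100110011)·(011100101010111) mod 2 = 0+1+1+0+0+0+1+0+0+0+1+0+0+1+1 mod 2 = 0
  s[2] = (000111100001111)·(011100101010111) mod 2 = 0+0+0+1+0+0+1+0+0+0+0+0+1+1+1 mod 2 = 1
  s[3] = (000000011111111)·(011100101010111) mod 2 = 0+0+0+0+0+0+0+0+1+0+1+0+1+1+1 mod 2 = 1
Syndrome = 0011
Column 12 of H equals this syndrome → error at bit 12 (1-indexed).
Flip bit 12: 011100101010111 → 011100101011111
Extract data bits at positions {3,5,6,7,9,10,11,12,13,14,15}: 10011011111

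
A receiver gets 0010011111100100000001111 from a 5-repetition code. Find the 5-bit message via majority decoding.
Split into 5-bit blocks and majority-vote each:
  block 1 = 00100: 1 ones, 4 zeros → 0
  block 2 = 11111: 5 ones, 0 zeros → 1
  block 3 = 10010: 2 ones, 3 zeros → 0
  block 4 = 00000: 0 ones, 5 zeros → 0
  block 5 = 01111: 4 ones, 1 zeros → 1
Decoded = 01001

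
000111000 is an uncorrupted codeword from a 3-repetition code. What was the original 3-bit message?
Split into 3-bit blocks: 000 111 000
Data = 010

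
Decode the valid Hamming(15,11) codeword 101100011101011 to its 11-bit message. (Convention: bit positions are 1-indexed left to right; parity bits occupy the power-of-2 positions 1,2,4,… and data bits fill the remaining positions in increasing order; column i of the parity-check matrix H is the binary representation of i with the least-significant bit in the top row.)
Parity bits occupy power-of-2 positions; data bits are at positions {3,5,6,7,9,10,11,12,13,14,15} (1-indexed).
Extract: c[3]=1 c[5]=0 c[6]=0 c[7]=0 c[9]=1 c[10]=1 c[11]=0 c[12]=1 c[13]=0 c[14]=1 c[15]=1
Data = 10001101011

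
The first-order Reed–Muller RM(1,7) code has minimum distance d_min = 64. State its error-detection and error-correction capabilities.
Detection only: up to d_min − 1 = 63 errors.
Correction: up to ⌊(d_min − 1)/2⌋ = ⌊63/2⌋ = 31 errors.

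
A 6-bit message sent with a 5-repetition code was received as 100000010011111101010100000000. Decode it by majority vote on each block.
Split into 5-bit blocks and majority-vote each:
  block 1 = 10000: 1 ones, 4 zeros → 0
  block 2 = 00100: 1 ones, 4 zeros → 0
  block 3 = 11111: 5 ones, 0 zeros → 1
  block 4 = 10101: 3 ones, 2 zeros → 1
  block 5 = 01000: 1 ones, 4 zeros → 0
  block 6 = 00000: 0 ones, 5 zeros → 0
Decoded = 001100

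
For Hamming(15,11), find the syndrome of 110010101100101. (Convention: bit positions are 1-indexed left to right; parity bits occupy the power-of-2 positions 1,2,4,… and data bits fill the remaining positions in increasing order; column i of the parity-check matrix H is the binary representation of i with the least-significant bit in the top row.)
Syndrome s = H · r^T (mod 2), r = 110010101100101:
  s[0] = (101010101010101)·(110010101100101) mod 2 = 1+0+0+0+1+0+1+0+1+0+0+0+1+0+1 mod 2 = 0
  s[1] = (011001100110011)·(110010101100101) mod 2 = 0+1+0+0+0+0+1+0+0+1+0+0+0+0+1 mod 2 = 0
  s[2] = (000111100001111)·(110010101100101) mod 2 = 0+0+0+0+1+0+1+0+0+0+0+0+1+0+1 mod 2 = 0
  s[3] = (000000011111111)·(110010101100101) mod 2 = 0+0+0+0+0+0+0+0+1+1+0+0+1+0+1 mod 2 = 0
Syndrome = 0000
s = 0: no error detected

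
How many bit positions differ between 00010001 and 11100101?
XOR = 11110100, count of 1s = 5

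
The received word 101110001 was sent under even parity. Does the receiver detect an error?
Sum of received bits: 1+0+1+1+1+0+0+0+1 = 5; 5 mod 2 = 1. Result is 1 ≠ 0 → error detected.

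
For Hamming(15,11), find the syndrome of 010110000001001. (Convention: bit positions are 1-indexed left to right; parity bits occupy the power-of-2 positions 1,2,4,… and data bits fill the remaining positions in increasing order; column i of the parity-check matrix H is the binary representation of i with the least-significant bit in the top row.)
Syndrome s = H · r^T (mod 2), r = 010110000001001:
  s[0] = (101010101010101)·(010110000001001) mod 2 = 0+0+0+0+1+0+0+0+0+0+0+0+0+0+1 mod 2 = 0
  s[1] = (011001100110011)·(010110000001001) mod 2 = 0+1+0+0+0+0+0+0+0+0+0+0+0+0+1 mod 2 = 0
  s[2] = (000111100001111)·(010110000001001) mod 2 = 0+0+0+1+1+0+0+0+0+0+0+1+0+0+1 mod 2 = 0
  s[3] = (000000011111111)·(010110000001001) mod 2 = 0+0+0+0+0+0+0+0+0+0+0+1+0+0+1 mod 2 = 0
Syndrome = 0000
s = 0: no error detected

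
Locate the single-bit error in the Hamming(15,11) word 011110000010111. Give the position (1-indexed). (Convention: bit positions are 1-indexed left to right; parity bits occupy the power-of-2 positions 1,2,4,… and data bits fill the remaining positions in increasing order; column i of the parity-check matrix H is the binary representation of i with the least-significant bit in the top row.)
Syndrome s = H · r^T (mod 2), r = 011110000010111:
  s[0] = (101010101010101)·(011110000010111) mod 2 = 0+0+1+0+1+0+0+0+0+0+1+0+1+0+1 mod 2 = 1
  s[1] = (011001100110011)·(011110000010111) mod 2 = 0+1+1+0+0+0+0+0+0+0+1+0+0+1+1 mod 2 = 1
  s[2] = (000111100001111)·(011110000010111) mod 2 = 0+0+0+1+1+0+0+0+0+0+0+0+1+1+1 mod 2 = 1
  s[3] = (000000011111111)·(011110000010111) mod 2 = 0+0+0+0+0+0+0+0+0+0+1+0+1+1+1 mod 2 = 0
Syndrome = 1110
Column i of H is the binary representation of i, so the syndrome is the binary index of the flipped bit.
Read s = 1110 with s[0] as LSB: 1·2^0 + 1·2^1 + 1·2^2 + 0·2^3 = 7.
Error is at bit position 7.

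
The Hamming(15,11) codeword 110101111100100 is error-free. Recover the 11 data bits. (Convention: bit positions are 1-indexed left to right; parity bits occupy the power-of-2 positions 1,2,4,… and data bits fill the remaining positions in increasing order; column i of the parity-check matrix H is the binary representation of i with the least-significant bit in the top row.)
Parity bits occupy power-of-2 positions; data bits are at positions {3,5,6,7,9,10,11,12,13,14,15} (1-indexed).
Extract: c[3]=0 c[5]=0 c[6]=1 c[7]=1 c[9]=1 c[10]=1 c[11]=0 c[12]=0 c[13]=1 c[14]=0 c[15]=0
Data = 00111100100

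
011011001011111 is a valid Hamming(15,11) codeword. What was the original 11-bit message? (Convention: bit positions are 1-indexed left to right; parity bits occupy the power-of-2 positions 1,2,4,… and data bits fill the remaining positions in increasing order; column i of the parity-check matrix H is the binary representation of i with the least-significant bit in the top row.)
Parity bits occupy power-of-2 positions; data bits are at positions {3,5,6,7,9,10,11,12,13,14,15} (1-indexed).
Extract: c[3]=1 c[5]=1 c[6]=1 c[7]=0 c[9]=1 c[10]=0 c[11]=1 c[12]=1 c[13]=1 c[14]=1 c[15]=1
Data = 11101011111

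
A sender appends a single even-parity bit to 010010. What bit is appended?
Sum of data bits: 0+1+0+0+1+0 = 2.
2 mod 2 = 0, so parity bit = 0.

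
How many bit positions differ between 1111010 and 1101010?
XOR = 0010000, count of 1s = 1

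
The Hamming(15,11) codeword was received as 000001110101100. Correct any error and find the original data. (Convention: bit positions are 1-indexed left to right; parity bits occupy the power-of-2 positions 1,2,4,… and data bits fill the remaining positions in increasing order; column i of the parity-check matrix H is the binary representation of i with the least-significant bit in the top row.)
Syndrome s = H · r^T (mod 2), r = 000001110101100:
  s[0] = (101010101010101)·(000001110101100) mod 2 = 0+0+0+0+0+0+1+0+0+0+0+0+1+0+0 mod 2 = 0
  s[1] = (011001100110011)·(000001110101100) mod 2 = 0+0+0+0+0+1+1+0+0+1+0+0+0+0+0 mod 2 = 1
  s[2] = (000111100001111)·(000001110101100) mod 2 = 0+0+0+0+0+1+1+0+0+0+0+1+1+0+0 mod 2 = 0
  s[3] = (000000011111111)·(000001110101100) mod 2 = 0+0+0+0+0+0+0+1+0+1+0+1+1+0+0 mod 2 = 0
Syndrome = 0100
Column 2 of H equals this syndrome → error at bit 2 (1-indexed).
Flip bit 2: 000001110101100 → 010001110101100
Extract data bits at positions {3,5,6,7,9,10,11,12,13,14,15}: 00110101100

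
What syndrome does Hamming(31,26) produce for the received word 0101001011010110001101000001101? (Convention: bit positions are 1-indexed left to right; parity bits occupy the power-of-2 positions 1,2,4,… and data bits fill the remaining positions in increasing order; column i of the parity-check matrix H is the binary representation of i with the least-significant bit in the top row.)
Syndrome s = H · r^T (mod 2), r = 0101001011010110001101000001101:
  s[0] = (1010101010101010101010101010101)·(0101001011010110001101000001101) mod 2 = 0+0+0+0+0+0+1+0+1+0+0+0+0+0+1+0+0+0+1+0+0+0+0+0+0+0+0+0+1+0+1 mod 2 = 0
  s[1] = (0110011001100110011001100110011)·(0101001011010110001101000001101) mod 2 = 0+1+0+0+0+0+1+0+0+1+0+0+0+1+1+0+0+0+1+0+0+1+0+0+0+0+0+0+0+0+1 mod 2 = 0
  s[2] = (0001111000011110000111100001111)·(0101001011010110001101000001101) mod 2 = 0+0+0+1+0+0+1+0+0+0+0+1+0+1+1+0+0+0+0+1+0+1+0+0+0+0+0+1+1+0+1 mod 2 = 0
  s[3] = (0000000111111110000000011111111)·(0101001011010110001101000001101) mod 2 = 0+0+0+0+0+0+0+0+1+1+0+1+0+1+1+0+0+0+0+0+0+0+0+0+0+0+0+1+1+0+1 mod 2 = 0
  s[4] = (0000000000000001111111111111111)·(0101001011010110001101000001101) mod 2 = 0+0+0+0+0+0+0+0+0+0+0+0+0+0+0+0+0+0+1+1+0+1+0+0+0+0+0+1+1+0+1 mod 2 = 0
Syndrome = 00000
s = 0: no error detected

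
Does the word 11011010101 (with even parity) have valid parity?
Sum of all bits: 1+1+0+1+1+0+1+0+1+0+1 = 7; 7 mod 2 = 1. Result is 1 → parity error detected.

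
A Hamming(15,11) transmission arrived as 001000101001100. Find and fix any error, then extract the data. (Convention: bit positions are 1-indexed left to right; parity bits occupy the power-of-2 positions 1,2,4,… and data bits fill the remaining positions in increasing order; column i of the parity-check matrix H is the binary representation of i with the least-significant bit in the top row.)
Syndrome s = H · r^T (mod 2), r = 001000101001100:
  s[0] = (101010101010101)·(001000101001100) mod 2 = 0+0+1+0+0+0+1+0+1+0+0+0+1+0+0 mod 2 = 0
  s[1] = (011001100110011)·(001000101001100) mod 2 = 0+0+1+0+0+0+1+0+0+0+0+0+0+0+0 mod 2 = 0
  s[2] = (000111100001111)·(001000101001100) mod 2 = 0+0+0+0+0+0+1+0+0+0+0+1+1+0+0 mod 2 = 1
  s[3] = (000000011111111)·(001000101001100) mod 2 = 0+0+0+0+0+0+0+0+1+0+0+1+1+0+0 mod 2 = 1
Syndrome = 0011
Column 12 of H equals this syndrome → error at bit 12 (1-indexed).
Flip bit 12: 001000101001100 → 001000101000100
Extract data bits at positions {3,5,6,7,9,10,11,12,13,14,15}: 10011000100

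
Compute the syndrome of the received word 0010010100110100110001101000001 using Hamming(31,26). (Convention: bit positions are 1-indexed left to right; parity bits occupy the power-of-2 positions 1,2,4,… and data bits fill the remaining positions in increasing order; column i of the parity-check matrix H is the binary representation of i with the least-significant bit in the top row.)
Syndrome s = H · r^T (mod 2), r = 0010010100110100110001101000001:
  s[0] = (1010101010101010101010101010101)·(0010010100110100110001101000001) mod 2 = 0+0+1+0+0+0+0+0+0+0+1+0+0+0+0+0+1+0+0+0+0+0+1+0+1+0+0+0+0+0+1 mod 2 = 0
  s[1] = (0110011001100110011001100110011)·(0010010100110100110001101000001) mod 2 = 0+0+1+0+0+1+0+0+0+0+1+0+0+1+0+0+0+1+0+0+0+1+1+0+0+0+0+0+0+0+1 mod 2 = 0
  s[2] = (0001111000011110000111100001111)·(0010010100110100110001101000001) mod 2 = 0+0+0+0+0+1+0+0+0+0+0+1+0+1+0+0+0+0+0+0+0+1+1+0+0+0+0+0+0+0+1 mod 2 = 0
  s[3] = (0000000111111110000000011111111)·(0010010100110100110001101000001) mod 2 = 0+0+0+0+0+0+0+1+0+0+1+1+0+1+0+0+0+0+0+0+0+0+0+0+1+0+0+0+0+0+1 mod 2 = 0
  s[4] = (0000000000000001111111111111111)·(0010010100110100110001101000001) mod 2 = 0+0+0+0+0+0+0+0+0+0+0+0+0+0+0+0+1+1+0+0+0+1+1+0+1+0+0+0+0+0+1 mod 2 = 0
Syndrome = 00000
s = 0: no error detected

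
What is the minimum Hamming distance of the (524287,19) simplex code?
d_min = 262144 (every nonzero codeword of the simplex code S_19 has weight 2^(r−1) = 262144).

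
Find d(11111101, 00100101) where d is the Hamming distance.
XOR = 11011000, count of 1s = 4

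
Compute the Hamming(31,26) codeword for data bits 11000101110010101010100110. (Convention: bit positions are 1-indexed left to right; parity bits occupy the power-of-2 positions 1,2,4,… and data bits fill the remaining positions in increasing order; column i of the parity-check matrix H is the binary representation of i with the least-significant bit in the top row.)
Codeword c = d · G (mod 2), d = 11000101110010101010100110:
  c[0] = d·G[:,0] = (11000101110010101010100110)·(11011010101101010101010101) mod 2 = 1+1+0+0+0+0+0+0+1+0+0+0+0+0+0+0+0+0+0+0+0+0+0+1+0+0 mod 2 = 0
  c[1] = d·G[:,1] = (11000101110010101010100110)·(10110110011011001100110011) mod 2 = 1+0+0+0+0+1+0+0+0+1+0+0+1+0+0+0+1+0+0+0+1+0+0+0+1+0 mod 2 = 1
  c[2] = d·G[:,2] = (11000101110010101010100110)·(10000000000000000000000000) mod 2 = 1+0+0+0+0+0+0+0+0+0+0+0+0+0+0+0+0+0+0+0+0+0+0+0+0+0 mod 2 = 1
  c[3] = d·G[:,3] = (11000101110010101010100110)·(01110001111000111100001111) mod 2 = 0+1+0+0+0+0+0+1+1+1+0+0+0+0+1+0+1+0+0+0+0+0+0+1+1+0 mod 2 = 0
  c[4] = d·G[:,4] = (11000101110010101010100110)·(01000000000000000000000000) mod 2 = 0+1+0+0+0+0+0+0+0+0+0+0+0+0+0+0+0+0+0+0+0+0+0+0+0+0 mod 2 = 1
  c[5] = d·G[:,5] = (11000101110010101010100110)·(00100000000000000000000000) mod 2 = 0+0+0+0+0+0+0+0+0+0+0+0+0+0+0+0+0+0+0+0+0+0+0+0+0+0 mod 2 = 0
  c[6] = d·G[:,6] = (11000101110010101010100110)·(00010000000000000000000000) mod 2 = 0+0+0+0+0+0+0+0+0+0+0+0+0+0+0+0+0+0+0+0+0+0+0+0+0+0 mod 2 = 0
  c[7] = d·G[:,7] = (11000101110010101010100110)·(00001111111000000011111111) mod 2 = 0+0+0+0+0+1+0+1+1+1+0+0+0+0+0+0+0+0+1+0+1+0+0+1+1+0 mod 2 = 0
  c[8] = d·G[:,8] = (11000101110010101010100110)·(00001000000000000000000000) mod 2 = 0+0+0+0+0+0+0+0+0+0+0+0+0+0+0+0+0+0+0+0+0+0+0+0+0+0 mod 2 = 0
  c[9] = d·G[:,9] = (11000101110010101010100110)·(00000100000000000000000000) mod 2 = 0+0+0+0+0+1+0+0+0+0+0+0+0+0+0+0+0+0+0+0+0+0+0+0+0+0 mod 2 = 1
  c[10] = d·G[:,10] = (11000101110010101010100110)·(00000010000000000000000000) mod 2 = 0+0+0+0+0+0+0+0+0+0+0+0+0+0+0+0+0+0+0+0+0+0+0+0+0+0 mod 2 = 0
  c[11] = d·G[:,11] = (11000101110010101010100110)·(00000001000000000000000000) mod 2 = 0+0+0+0+0+0+0+1+0+0+0+0+0+0+0+0+0+0+0+0+0+0+0+0+0+0 mod 2 = 1
  c[12] = d·G[:,12] = (11000101110010101010100110)·(00000000100000000000000000) mod 2 = 0+0+0+0+0+0+0+0+1+0+0+0+0+0+0+0+0+0+0+0+0+0+0+0+0+0 mod 2 = 1
  c[13] = d·G[:,13] = (11000101110010101010100110)·(00000000010000000000000000) mod 2 = 0+0+0+0+0+0+0+0+0+1+0+0+0+0+0+0+0+0+0+0+0+0+0+0+0+0 mod 2 = 1
  c[14] = d·G[:,14] = (11000101110010101010100110)·(00000000001000000000000000) mod 2 = 0+0+0+0+0+0+0+0+0+0+0+0+0+0+0+0+0+0+0+0+0+0+0+0+0+0 mod 2 = 0
  c[15] = d·G[:,15] = (11000101110010101010100110)·(00000000000111111111111111) mod 2 = 0+0+0+0+0+0+0+0+0+0+0+0+1+0+1+0+1+0+1+0+1+0+0+1+1+0 mod 2 = 1
  c[16] = d·G[:,16] = (11000101110010101010100110)·(00000000000100000000000000) mod 2 = 0+0+0+0+0+0+0+0+0+0+0+0+0+0+0+0+0+0+0+0+0+0+0+0+0+0 mod 2 = 0
  c[17] = d·G[:,17] = (11000101110010101010100110)·(00000000000010000000000000) mod 2 = 0+0+0+0+0+0+0+0+0+0+0+0+1+0+0+0+0+0+0+0+0+0+0+0+0+0 mod 2 = 1
  c[18] = d·G[:,18] = (11000101110010101010100110)·(00000000000001000000000000) mod 2 = 0+0+0+0+0+0+0+0+0+0+0+0+0+0+0+0+0+0+0+0+0+0+0+0+0+0 mod 2 = 0
  c[19] = d·G[:,19] = (11000101110010101010100110)·(00000000000000100000000000) mod 2 = 0+0+0+0+0+0+0+0+0+0+0+0+0+0+1+0+0+0+0+0+0+0+0+0+0+0 mod 2 = 1
  c[20] = d·G[:,20] = (11000101110010101010100110)·(00000000000000010000000000) mod 2 = 0+0+0+0+0+0+0+0+0+0+0+0+0+0+0+0+0+0+0+0+0+0+0+0+0+0 mod 2 = 0
  c[21] = d·G[:,21] = (11000101110010101010100110)·(00000000000000001000000000) mod 2 = 0+0+0+0+0+0+0+0+0+0+0+0+0+0+0+0+1+0+0+0+0+0+0+0+0+0 mod 2 = 1
  c[22] = d·G[:,22] = (11000101110010101010100110)·(00000000000000000100000000) mod 2 = 0+0+0+0+0+0+0+0+0+0+0+0+0+0+0+0+0+0+0+0+0+0+0+0+0+0 mod 2 = 0
  c[23] = d·G[:,23] = (11000101110010101010100110)·(00000000000000000010000000) mod 2 = 0+0+0+0+0+0+0+0+0+0+0+0+0+0+0+0+0+0+1+0+0+0+0+0+0+0 mod 2 = 1
  c[24] = d·G[:,24] = (11000101110010101010100110)·(00000000000000000001000000) mod 2 = 0+0+0+0+0+0+0+0+0+0+0+0+0+0+0+0+0+0+0+0+0+0+0+0+0+0 mod 2 = 0
  c[25] = d·G[:,25] = (11000101110010101010100110)·(00000000000000000000100000) mod 2 = 0+0+0+0+0+0+0+0+0+0+0+0+0+0+0+0+0+0+0+0+1+0+0+0+0+0 mod 2 = 1
  c[26] = d·G[:,26] = (11000101110010101010100110)·(00000000000000000000010000) mod 2 = 0+0+0+0+0+0+0+0+0+0+0+0+0+0+0+0+0+0+0+0+0+0+0+0+0+0 mod 2 = 0
  c[27] = d·G[:,27] = (11000101110010101010100110)·(00000000000000000000001000) mod 2 = 0+0+0+0+0+0+0+0+0+0+0+0+0+0+0+0+0+0+0+0+0+0+0+0+0+0 mod 2 = 0
  c[28] = d·G[:,28] = (11000101110010101010100110)·(00000000000000000000000100) mod 2 = 0+0+0+0+0+0+0+0+0+0+0+0+0+0+0+0+0+0+0+0+0+0+0+1+0+0 mod 2 = 1
  c[29] = d·G[:,29] = (11000101110010101010100110)·(00000000000000000000000010) mod 2 = 0+0+0+0+0+0+0+0+0+0+0+0+0+0+0+0+0+0+0+0+0+0+0+0+1+0 mod 2 = 1
  c[30] = d·G[:,30] = (11000101110010101010100110)·(00000000000000000000000001) mod 2 = 0+0+0+0+0+0+0+0+0+0+0+0+0+0+0+0+0+0+0+0+0+0+0+0+0+0 mod 2 = 0
Codeword = 0110100001011101010101010100110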